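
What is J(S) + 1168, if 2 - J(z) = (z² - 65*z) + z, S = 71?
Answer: 673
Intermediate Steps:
J(z) = 2 - z² + 64*z (J(z) = 2 - ((z² - 65*z) + z) = 2 - (z² - 64*z) = 2 + (-z² + 64*z) = 2 - z² + 64*z)
J(S) + 1168 = (2 - 1*71² + 64*71) + 1168 = (2 - 1*5041 + 4544) + 1168 = (2 - 5041 + 4544) + 1168 = -495 + 1168 = 673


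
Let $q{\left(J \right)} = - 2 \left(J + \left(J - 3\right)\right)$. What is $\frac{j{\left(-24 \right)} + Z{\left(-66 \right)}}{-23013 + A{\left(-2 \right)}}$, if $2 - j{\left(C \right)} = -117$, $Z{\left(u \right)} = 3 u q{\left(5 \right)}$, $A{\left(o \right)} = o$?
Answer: $- \frac{2891}{23015} \approx -0.12561$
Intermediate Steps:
$q{\left(J \right)} = 6 - 4 J$ ($q{\left(J \right)} = - 2 \left(J + \left(J - 3\right)\right) = - 2 \left(J + \left(-3 + J\right)\right) = - 2 \left(-3 + 2 J\right) = 6 - 4 J$)
$Z{\left(u \right)} = - 42 u$ ($Z{\left(u \right)} = 3 u \left(6 - 20\right) = 3 u \left(-14\right) = - 42 u$)
$j{\left(C \right)} = 119$ ($j{\left(C \right)} = 2 - -117 = 2 + 117 = 119$)
$\frac{j{\left(-24 \right)} + Z{\left(-66 \right)}}{-23013 + A{\left(-2 \right)}} = \frac{119 - -2772}{-23013 - 2} = \frac{119 + 2772}{-23015} = 2891 \left(- \frac{1}{23015}\right) = - \frac{2891}{23015}$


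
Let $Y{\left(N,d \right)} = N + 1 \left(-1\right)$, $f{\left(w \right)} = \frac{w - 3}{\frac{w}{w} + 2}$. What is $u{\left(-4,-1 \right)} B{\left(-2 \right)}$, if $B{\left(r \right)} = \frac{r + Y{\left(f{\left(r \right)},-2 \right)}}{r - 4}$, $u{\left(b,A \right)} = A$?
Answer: $- \frac{7}{9} \approx -0.77778$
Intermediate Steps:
$f{\left(w \right)} = -1 + \frac{w}{3}$ ($f{\left(w \right)} = \frac{-3 + w}{1 + 2} = \frac{-3 + w}{3} = \left(-3 + w\right) \frac{1}{3} = -1 + \frac{w}{3}$)
$Y{\left(N,d \right)} = -1 + N$ ($Y{\left(N,d \right)} = N - 1 = -1 + N$)
$B{\left(r \right)} = \frac{-2 + \frac{4 r}{3}}{-4 + r}$ ($B{\left(r \right)} = \frac{r + \left(-1 + \left(-1 + \frac{r}{3}\right)\right)}{r - 4} = \frac{r + \left(-2 + \frac{r}{3}\right)}{-4 + r} = \frac{-2 + \frac{4 r}{3}}{-4 + r}$)
$u{\left(-4,-1 \right)} B{\left(-2 \right)} = - \frac{2 \left(-3 + 2 \left(-2\right)\right)}{3 \left(-4 - 2\right)} = - \frac{2 \left(-3 - 4\right)}{3 \left(-6\right)} = - \frac{2 \left(-1\right) \left(-7\right)}{3 \cdot 6} = \left(-1\right) \frac{7}{9} = - \frac{7}{9}$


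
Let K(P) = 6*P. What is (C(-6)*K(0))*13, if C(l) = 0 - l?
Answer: 0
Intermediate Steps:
C(l) = -l
(C(-6)*K(0))*13 = ((-1*(-6))*(6*0))*13 = (6*0)*13 = 0*13 = 0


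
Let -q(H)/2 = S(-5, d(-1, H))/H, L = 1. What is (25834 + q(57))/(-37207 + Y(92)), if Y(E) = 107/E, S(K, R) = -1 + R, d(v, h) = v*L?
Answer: -135473864/195107409 ≈ -0.69436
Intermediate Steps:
d(v, h) = v (d(v, h) = v*1 = v)
q(H) = 4/H (q(H) = -2*(-1 - 1)/H = -(-4)/H = 4/H)
(25834 + q(57))/(-37207 + Y(92)) = (25834 + 4/57)/(-37207 + 107/92) = 1472542/(57*(-3422937/92)) = (1472542/57)*(-92/3422937) = -135473864/195107409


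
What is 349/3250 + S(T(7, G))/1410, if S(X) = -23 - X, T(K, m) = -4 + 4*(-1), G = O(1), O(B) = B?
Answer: 7389/76375 ≈ 0.096746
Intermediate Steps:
G = 1
T(K, m) = -8 (T(K, m) = -4 - 4 = -8)
349/3250 + S(T(7, G))/1410 = 349/3250 + (-23 - 1*(-8))/1410 = 349*(1/3250) + (-23 + 8)*(1/1410) = 349/3250 - 15*1/1410 = 349/3250 - 1/94 = 7389/76375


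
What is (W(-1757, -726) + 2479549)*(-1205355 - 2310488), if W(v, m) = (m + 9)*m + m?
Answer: -10545296439695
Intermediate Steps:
W(v, m) = m + m*(9 + m) (W(v, m) = (9 + m)*m + m = m*(9 + m) + m = m + m*(9 + m))
(W(-1757, -726) + 2479549)*(-1205355 - 2310488) = (-726*(10 - 726) + 2479549)*(-1205355 - 2310488) = (-726*(-716) + 2479549)*(-3515843) = (519816 + 2479549)*(-3515843) = 2999365*(-3515843) = -10545296439695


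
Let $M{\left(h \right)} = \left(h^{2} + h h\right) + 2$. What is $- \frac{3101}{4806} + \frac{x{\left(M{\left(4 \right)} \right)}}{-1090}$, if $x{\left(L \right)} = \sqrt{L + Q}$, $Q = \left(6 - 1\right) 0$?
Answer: $- \frac{3101}{4806} - \frac{\sqrt{34}}{1090} \approx -0.65058$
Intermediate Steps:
$M{\left(h \right)} = 2 + 2 h^{2}$ ($M{\left(h \right)} = \left(h^{2} + h^{2}\right) + 2 = 2 h^{2} + 2 = 2 + 2 h^{2}$)
$Q = 0$ ($Q = 5 \cdot 0 = 0$)
$x{\left(L \right)} = \sqrt{L}$ ($x{\left(L \right)} = \sqrt{L + 0} = \sqrt{L}$)
$- \frac{3101}{4806} + \frac{x{\left(M{\left(4 \right)} \right)}}{-1090} = - \frac{3101}{4806} + \frac{\sqrt{2 + 2 \cdot 4^{2}}}{-1090} = \left(-3101\right) \frac{1}{4806} + \sqrt{2 + 2 \cdot 16} \left(- \frac{1}{1090}\right) = - \frac{3101}{4806} + \sqrt{2 + 32} \left(- \frac{1}{1090}\right) = - \frac{3101}{4806} + \sqrt{34} \left(- \frac{1}{1090}\right) = - \frac{3101}{4806} - \frac{\sqrt{34}}{1090}$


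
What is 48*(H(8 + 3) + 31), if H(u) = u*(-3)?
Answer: -96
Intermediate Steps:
H(u) = -3*u
48*(H(8 + 3) + 31) = 48*(-3*(8 + 3) + 31) = 48*(-3*11 + 31) = 48*(-33 + 31) = 48*(-2) = -96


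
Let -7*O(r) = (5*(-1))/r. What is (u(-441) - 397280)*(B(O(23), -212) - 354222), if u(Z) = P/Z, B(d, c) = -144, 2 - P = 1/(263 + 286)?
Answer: 3787190734229758/26901 ≈ 1.4078e+11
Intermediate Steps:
P = 1097/549 (P = 2 - 1/(263 + 286) = 2 - 1/549 = 1097/549 ≈ 1.9982)
O(r) = 5/(7*r) (O(r) = -5*(-1)/(7*r) = -(-5)/(7*r) = 5/(7*r))
u(Z) = 1097/(549*Z)
(u(-441) - 397280)*(B(O(23), -212) - 354222) = ((1097/549)/(-441) - 397280)*(-144 - 354222) = ((1097/549)*(-1/441) - 397280)*(-354366) = (-1097/242109 - 397280)*(-354366) = -96185064617/242109*(-354366) = 3787190734229758/26901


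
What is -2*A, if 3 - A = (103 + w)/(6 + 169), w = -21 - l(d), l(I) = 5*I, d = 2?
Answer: -906/175 ≈ -5.1771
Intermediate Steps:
w = -31 (w = -21 - 5*2 = -21 - 1*10 = -21 - 10 = -31)
A = 453/175 (A = 3 - (103 - 31)/(6 + 169) = 3 - 72/175 = 453/175 ≈ 2.5886)
-2*A = -2*453/175 = -906/175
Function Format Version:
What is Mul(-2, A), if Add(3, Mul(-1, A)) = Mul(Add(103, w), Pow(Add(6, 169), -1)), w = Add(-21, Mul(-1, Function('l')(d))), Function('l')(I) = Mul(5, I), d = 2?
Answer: Rational(-906, 175) ≈ -5.1771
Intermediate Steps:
w = -31 (w = Add(-21, Mul(-1, Mul(5, 2))) = Add(-21, Mul(-1, 10)) = Add(-21, -10) = -31)
A = Rational(453, 175) (A = Add(3, Mul(-1, Mul(Add(103, -31), Pow(Add(6, 169), -1)))) = Add(3, Mul(-1, Mul(72, Pow(175, -1)))) = Add(3, Mul(-1, Mul(72, Rational(1, 175)))) = Add(3, Mul(-1, Rational(72, 175))) = Add(3, Rational(-72, 175)) = Rational(453, 175) ≈ 2.5886)
Mul(-2, A) = Mul(-2, Rational(453, 175)) = Rational(-906, 175)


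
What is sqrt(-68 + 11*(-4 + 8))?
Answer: 2*I*sqrt(6) ≈ 4.899*I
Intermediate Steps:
sqrt(-68 + 11*(-4 + 8)) = sqrt(-68 + 11*4) = sqrt(-68 + 44) = sqrt(-24) = 2*I*sqrt(6)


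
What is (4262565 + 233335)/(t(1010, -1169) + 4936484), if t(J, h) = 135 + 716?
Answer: 899180/987467 ≈ 0.91059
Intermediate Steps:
t(J, h) = 851
(4262565 + 233335)/(t(1010, -1169) + 4936484) = (4262565 + 233335)/(851 + 4936484) = 4495900/4937335 = 4495900*(1/4937335) = 899180/987467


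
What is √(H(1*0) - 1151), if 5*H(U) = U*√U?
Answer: I*√1151 ≈ 33.926*I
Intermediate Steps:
H(U) = U^(3/2)/5 (H(U) = (U*√U)/5 = U^(3/2)/5)
√(H(1*0) - 1151) = √((1*0)^(3/2)/5 - 1151) = √(0^(3/2)/5 - 1151) = √((⅕)*0 - 1151) = √(0 - 1151) = √(-1151) = I*√1151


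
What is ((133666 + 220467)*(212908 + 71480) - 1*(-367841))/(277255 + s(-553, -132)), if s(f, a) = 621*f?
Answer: -100711543445/66158 ≈ -1.5223e+6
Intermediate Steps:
((133666 + 220467)*(212908 + 71480) - 1*(-367841))/(277255 + s(-553, -132)) = ((133666 + 220467)*(212908 + 71480) - 1*(-367841))/(277255 + 621*(-553)) = (354133*284388 + 367841)/(277255 - 343413) = (100711175604 + 367841)/(-66158) = 100711543445*(-1/66158) = -100711543445/66158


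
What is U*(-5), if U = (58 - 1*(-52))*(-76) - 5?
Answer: 41825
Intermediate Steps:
U = -8365 (U = (58 + 52)*(-76) - 5 = 110*(-76) - 5 = -8360 - 5 = -8365)
U*(-5) = -8365*(-5) = 41825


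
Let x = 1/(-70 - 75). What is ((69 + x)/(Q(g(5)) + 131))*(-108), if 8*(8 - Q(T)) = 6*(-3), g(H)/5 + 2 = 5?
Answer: -4321728/81925 ≈ -52.752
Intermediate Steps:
g(H) = 15 (g(H) = -10 + 5*5 = -10 + 25 = 15)
x = -1/145 (x = 1/(-145) = -1/145 ≈ -0.0068966)
Q(T) = 41/4 (Q(T) = 8 - 3*(-3)/4 = 8 - ⅛*(-18) = 8 + 9/4 = 41/4)
((69 + x)/(Q(g(5)) + 131))*(-108) = ((69 - 1/145)/(41/4 + 131))*(-108) = (10004/(145*(565/4)))*(-108) = ((10004/145)*(4/565))*(-108) = (40016/81925)*(-108) = -4321728/81925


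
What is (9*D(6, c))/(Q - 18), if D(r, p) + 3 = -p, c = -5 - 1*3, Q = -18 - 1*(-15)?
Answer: -15/7 ≈ -2.1429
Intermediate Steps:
Q = -3 (Q = -18 + 15 = -3)
c = -8 (c = -5 - 3 = -8)
D(r, p) = -3 - p
(9*D(6, c))/(Q - 18) = (9*(-3 - 1*(-8)))/(-3 - 18) = (9*(-3 + 8))/(-21) = (9*5)*(-1/21) = 45*(-1/21) = -15/7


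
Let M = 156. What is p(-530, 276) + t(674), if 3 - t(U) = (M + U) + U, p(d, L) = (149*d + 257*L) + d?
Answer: -10069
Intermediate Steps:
p(d, L) = 150*d + 257*L
t(U) = -153 - 2*U (t(U) = 3 - ((156 + U) + U) = 3 - (156 + 2*U) = 3 + (-156 - 2*U) = -153 - 2*U)
p(-530, 276) + t(674) = (150*(-530) + 257*276) + (-153 - 2*674) = (-79500 + 70932) + (-153 - 1348) = -8568 - 1501 = -10069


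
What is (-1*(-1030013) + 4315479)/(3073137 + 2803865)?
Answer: 2672746/2938501 ≈ 0.90956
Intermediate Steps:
(-1*(-1030013) + 4315479)/(3073137 + 2803865) = (1030013 + 4315479)/5877002 = 5345492*(1/5877002) = 2672746/2938501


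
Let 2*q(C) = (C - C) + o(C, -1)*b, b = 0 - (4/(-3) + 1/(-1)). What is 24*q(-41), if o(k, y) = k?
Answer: -1148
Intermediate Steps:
b = 7/3 (b = 0 - (4*(-1/3) + 1*(-1)) = 0 - (-4/3 - 1) = 0 - 1*(-7/3) = 0 + 7/3 = 7/3 ≈ 2.3333)
q(C) = 7*C/6 (q(C) = ((C - C) + C*(7/3))/2 = (0 + 7*C/3)/2 = (7*C/3)/2 = 7*C/6)
24*q(-41) = 24*((7/6)*(-41)) = 24*(-287/6) = -1148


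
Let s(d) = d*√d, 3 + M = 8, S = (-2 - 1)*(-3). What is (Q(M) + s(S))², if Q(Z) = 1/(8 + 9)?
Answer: 211600/289 ≈ 732.18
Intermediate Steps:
S = 9 (S = -3*(-3) = 9)
M = 5 (M = -3 + 8 = 5)
s(d) = d^(3/2)
Q(Z) = 1/17
(Q(M) + s(S))² = (1/17 + 9^(3/2))² = (1/17 + 27)² = (460/17)² = 211600/289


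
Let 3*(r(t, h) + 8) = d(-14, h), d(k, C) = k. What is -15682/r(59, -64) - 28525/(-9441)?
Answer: 222622618/179379 ≈ 1241.1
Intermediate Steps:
r(t, h) = -38/3 (r(t, h) = -8 + (⅓)*(-14) = -8 - 14/3 = -38/3)
-15682/r(59, -64) - 28525/(-9441) = -15682/(-38/3) - 28525/(-9441) = -15682*(-3/38) - 28525*(-1/9441) = 23523/19 + 28525/9441 = 222622618/179379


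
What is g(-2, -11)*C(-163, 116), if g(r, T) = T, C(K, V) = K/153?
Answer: 1793/153 ≈ 11.719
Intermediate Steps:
C(K, V) = K/153 (C(K, V) = K*(1/153) = K/153)
g(-2, -11)*C(-163, 116) = -11*(-163)/153 = -11*(-163/153) = 1793/153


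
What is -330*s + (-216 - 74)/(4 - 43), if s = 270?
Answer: -3474610/39 ≈ -89093.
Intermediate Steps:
-330*s + (-216 - 74)/(4 - 43) = -330*270 + (-216 - 74)/(4 - 43) = -89100 - 290/(-39) = -89100 - 290*(-1/39) = -89100 + 290/39 = -3474610/39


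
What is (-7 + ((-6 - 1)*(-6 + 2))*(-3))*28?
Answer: -2548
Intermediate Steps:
(-7 + ((-6 - 1)*(-6 + 2))*(-3))*28 = (-7 - 7*(-4)*(-3))*28 = (-7 + 28*(-3))*28 = (-7 - 84)*28 = -91*28 = -2548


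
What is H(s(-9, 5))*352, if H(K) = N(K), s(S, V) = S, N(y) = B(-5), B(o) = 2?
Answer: 704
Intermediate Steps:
N(y) = 2
H(K) = 2
H(s(-9, 5))*352 = 2*352 = 704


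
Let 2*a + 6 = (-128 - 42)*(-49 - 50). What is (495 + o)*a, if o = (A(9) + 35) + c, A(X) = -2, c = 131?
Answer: 5543508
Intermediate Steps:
a = 8412 (a = -3 + ((-128 - 42)*(-49 - 50))/2 = -3 + (-170*(-99))/2 = -3 + (½)*16830 = -3 + 8415 = 8412)
o = 164 (o = (-2 + 35) + 131 = 33 + 131 = 164)
(495 + o)*a = (495 + 164)*8412 = 659*8412 = 5543508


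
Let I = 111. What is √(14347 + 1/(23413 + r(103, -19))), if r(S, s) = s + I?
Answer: 2*√1981625669295/23505 ≈ 119.78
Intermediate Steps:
r(S, s) = 111 + s (r(S, s) = s + 111 = 111 + s)
√(14347 + 1/(23413 + r(103, -19))) = √(14347 + 1/(23413 + (111 - 19))) = √(14347 + 1/(23413 + 92)) = √(14347 + 1/23505) = √(337226236/23505) = 2*√1981625669295/23505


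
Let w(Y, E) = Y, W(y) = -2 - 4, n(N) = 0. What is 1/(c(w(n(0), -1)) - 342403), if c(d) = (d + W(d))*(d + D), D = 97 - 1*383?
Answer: -1/340687 ≈ -2.9352e-6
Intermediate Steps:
W(y) = -6
D = -286 (D = 97 - 383 = -286)
c(d) = (-286 + d)*(-6 + d) (c(d) = (d - 6)*(d - 286) = (-6 + d)*(-286 + d) = (-286 + d)*(-6 + d))
1/(c(w(n(0), -1)) - 342403) = 1/((1716 + 0**2 - 292*0) - 342403) = 1/((1716 + 0 + 0) - 342403) = 1/(1716 - 342403) = 1/(-340687) = -1/340687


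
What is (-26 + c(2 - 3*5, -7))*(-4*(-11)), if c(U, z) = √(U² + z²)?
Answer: -1144 + 44*√218 ≈ -494.35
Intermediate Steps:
(-26 + c(2 - 3*5, -7))*(-4*(-11)) = (-26 + √((2 - 3*5)² + (-7)²))*(-4*(-11)) = (-26 + √((2 - 15)² + 49))*44 = (-26 + √((-13)² + 49))*44 = (-26 + √(169 + 49))*44 = (-26 + √218)*44 = -1144 + 44*√218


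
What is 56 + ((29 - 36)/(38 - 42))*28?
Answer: 105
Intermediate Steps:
56 + ((29 - 36)/(38 - 42))*28 = 56 - 7/(-4)*28 = 56 - 7*(-¼)*28 = 56 + (7/4)*28 = 56 + 49 = 105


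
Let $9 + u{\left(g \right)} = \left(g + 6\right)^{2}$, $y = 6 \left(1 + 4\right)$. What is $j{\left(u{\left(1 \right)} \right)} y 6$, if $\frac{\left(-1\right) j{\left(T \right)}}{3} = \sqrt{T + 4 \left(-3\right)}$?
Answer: $- 1080 \sqrt{7} \approx -2857.4$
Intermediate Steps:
$y = 30$ ($y = 6 \cdot 5 = 30$)
$u{\left(g \right)} = -9 + \left(6 + g\right)^{2}$ ($u{\left(g \right)} = -9 + \left(g + 6\right)^{2} = -9 + \left(6 + g\right)^{2}$)
$j{\left(T \right)} = - 3 \sqrt{-12 + T}$ ($j{\left(T \right)} = - 3 \sqrt{T + 4 \left(-3\right)} = - 3 \sqrt{T - 12} = - 3 \sqrt{-12 + T}$)
$j{\left(u{\left(1 \right)} \right)} y 6 = - 3 \sqrt{-12 - \left(9 - \left(6 + 1\right)^{2}\right)} 30 \cdot 6 = - 3 \sqrt{-12 - \left(9 - 7^{2}\right)} 30 \cdot 6 = - 3 \sqrt{-12 + \left(-9 + 49\right)} 30 \cdot 6 = - 3 \sqrt{-12 + 40} \cdot 30 \cdot 6 = - 3 \sqrt{28} \cdot 30 \cdot 6 = - 3 \cdot 2 \sqrt{7} \cdot 30 \cdot 6 = - 6 \sqrt{7} \cdot 30 \cdot 6 = - 180 \sqrt{7} \cdot 6 = - 1080 \sqrt{7}$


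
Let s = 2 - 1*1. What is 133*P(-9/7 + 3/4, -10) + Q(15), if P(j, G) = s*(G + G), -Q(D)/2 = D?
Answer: -2690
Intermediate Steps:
Q(D) = -2*D
s = 1 (s = 2 - 1 = 1)
P(j, G) = 2*G (P(j, G) = 1*(G + G) = 1*(2*G) = 2*G)
133*P(-9/7 + 3/4, -10) + Q(15) = 133*(2*(-10)) - 2*15 = 133*(-20) - 30 = -2660 - 30 = -2690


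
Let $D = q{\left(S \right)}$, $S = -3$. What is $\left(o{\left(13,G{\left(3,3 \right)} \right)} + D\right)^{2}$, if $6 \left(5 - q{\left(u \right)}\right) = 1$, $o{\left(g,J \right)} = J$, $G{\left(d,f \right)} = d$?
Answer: $\frac{2209}{36} \approx 61.361$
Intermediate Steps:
$q{\left(u \right)} = \frac{29}{6}$ ($q{\left(u \right)} = 5 - \frac{1}{6} = \frac{29}{6}$)
$D = \frac{29}{6} \approx 4.8333$
$\left(o{\left(13,G{\left(3,3 \right)} \right)} + D\right)^{2} = \left(3 + \frac{29}{6}\right)^{2} = \left(\frac{47}{6}\right)^{2} = \frac{2209}{36}$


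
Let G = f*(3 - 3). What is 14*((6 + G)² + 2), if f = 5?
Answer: 532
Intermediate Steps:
G = 0 (G = 5*(3 - 3) = 5*0 = 0)
14*((6 + G)² + 2) = 14*((6 + 0)² + 2) = 14*(6² + 2) = 14*(36 + 2) = 14*38 = 532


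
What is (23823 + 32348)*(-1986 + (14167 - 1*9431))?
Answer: 154470250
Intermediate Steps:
(23823 + 32348)*(-1986 + (14167 - 1*9431)) = 56171*(-1986 + (14167 - 9431)) = 56171*(-1986 + 4736) = 56171*2750 = 154470250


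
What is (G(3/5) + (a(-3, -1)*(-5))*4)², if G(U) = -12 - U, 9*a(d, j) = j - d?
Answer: 588289/2025 ≈ 290.51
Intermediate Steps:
a(d, j) = -d/9 + j/9 (a(d, j) = (j - d)/9 = -d/9 + j/9)
(G(3/5) + (a(-3, -1)*(-5))*4)² = ((-12 - 3/5) + ((-⅑*(-3) + (⅑)*(-1))*(-5))*4)² = ((-12 - 3/5) + ((⅓ - ⅑)*(-5))*4)² = ((-12 - 1*⅗) + ((2/9)*(-5))*4)² = ((-12 - ⅗) - 10/9*4)² = (-63/5 - 40/9)² = (-767/45)² = 588289/2025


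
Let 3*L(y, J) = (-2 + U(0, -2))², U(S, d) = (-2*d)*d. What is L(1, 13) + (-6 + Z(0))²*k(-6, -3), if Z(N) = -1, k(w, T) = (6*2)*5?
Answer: 8920/3 ≈ 2973.3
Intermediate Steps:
U(S, d) = -2*d²
k(w, T) = 60 (k(w, T) = 12*5 = 60)
L(y, J) = 100/3 (L(y, J) = (-2 - 2*(-2)²)²/3 = (-2 - 2*4)²/3 = (-2 - 8)²/3 = (⅓)*(-10)² = (⅓)*100 = 100/3)
L(1, 13) + (-6 + Z(0))²*k(-6, -3) = 100/3 + (-6 - 1)²*60 = 100/3 + (-7)²*60 = 100/3 + 49*60 = 100/3 + 2940 = 8920/3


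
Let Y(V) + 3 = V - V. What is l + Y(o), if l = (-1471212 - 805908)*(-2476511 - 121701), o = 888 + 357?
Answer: 5916440509437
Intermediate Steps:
o = 1245
Y(V) = -3 (Y(V) = -3 + (V - V) = -3 + 0 = -3)
l = 5916440509440 (l = -2277120*(-2598212) = 5916440509440)
l + Y(o) = 5916440509440 - 3 = 5916440509437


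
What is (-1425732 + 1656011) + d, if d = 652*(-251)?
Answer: 66627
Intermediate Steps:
d = -163652
(-1425732 + 1656011) + d = (-1425732 + 1656011) - 163652 = 230279 - 163652 = 66627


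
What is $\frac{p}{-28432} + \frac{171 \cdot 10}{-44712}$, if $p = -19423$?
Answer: $\frac{11386423}{17656272} \approx 0.64489$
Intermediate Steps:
$\frac{p}{-28432} + \frac{171 \cdot 10}{-44712} = - \frac{19423}{-28432} + \frac{171 \cdot 10}{-44712} = \left(-19423\right) \left(- \frac{1}{28432}\right) + 1710 \left(- \frac{1}{44712}\right) = \frac{19423}{28432} - \frac{95}{2484} = \frac{11386423}{17656272}$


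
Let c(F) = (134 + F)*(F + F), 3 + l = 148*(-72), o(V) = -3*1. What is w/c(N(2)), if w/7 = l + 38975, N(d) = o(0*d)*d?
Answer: -49553/384 ≈ -129.04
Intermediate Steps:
o(V) = -3
l = -10659 (l = -3 + 148*(-72) = -3 - 10656 = -10659)
N(d) = -3*d
c(F) = 2*F*(134 + F) (c(F) = (134 + F)*(2*F) = 2*F*(134 + F))
w = 198212 (w = 7*(-10659 + 38975) = 7*28316 = 198212)
w/c(N(2)) = 198212/((2*(-3*2)*(134 - 3*2))) = 198212/((2*(-6)*(134 - 6))) = 198212/((2*(-6)*128)) = 198212/(-1536) = 198212*(-1/1536) = -49553/384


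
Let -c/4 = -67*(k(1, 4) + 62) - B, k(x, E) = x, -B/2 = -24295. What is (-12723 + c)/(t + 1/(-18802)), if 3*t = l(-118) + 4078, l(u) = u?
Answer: 3732591842/24818639 ≈ 150.39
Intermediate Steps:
B = 48590 (B = -2*(-24295) = 48590)
t = 1320 (t = (-118 + 4078)/3 = (1/3)*3960 = 1320)
c = 211244 (c = -4*(-67*(1 + 62) - 1*48590) = -4*(-67*63 - 48590) = -4*(-4221 - 48590) = -4*(-52811) = 211244)
(-12723 + c)/(t + 1/(-18802)) = (-12723 + 211244)/(1320 + 1/(-18802)) = 198521/(1320 - 1/18802) = 198521/(24818639/18802) = 198521*(18802/24818639) = 3732591842/24818639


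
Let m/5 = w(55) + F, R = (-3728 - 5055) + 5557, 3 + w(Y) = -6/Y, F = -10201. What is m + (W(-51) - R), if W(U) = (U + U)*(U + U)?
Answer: -411296/11 ≈ -37391.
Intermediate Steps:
w(Y) = -3 - 6/Y
W(U) = 4*U² (W(U) = (2*U)*(2*U) = 4*U²)
R = -3226 (R = -8783 + 5557 = -3226)
m = -561226/11 (m = 5*((-3 - 6/55) - 10201) = 5*(-171/55 - 10201) = 5*(-561226/55) = -561226/11 ≈ -51021.)
m + (W(-51) - R) = -561226/11 + (4*(-51)² - 1*(-3226)) = -561226/11 + (4*2601 + 3226) = -561226/11 + (10404 + 3226) = -561226/11 + 13630 = -411296/11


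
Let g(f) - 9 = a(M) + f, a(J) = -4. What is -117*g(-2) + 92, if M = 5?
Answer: -259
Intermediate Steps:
g(f) = 5 + f (g(f) = 9 + (-4 + f) = 5 + f)
-117*g(-2) + 92 = -117*(5 - 2) + 92 = -117*3 + 92 = -351 + 92 = -259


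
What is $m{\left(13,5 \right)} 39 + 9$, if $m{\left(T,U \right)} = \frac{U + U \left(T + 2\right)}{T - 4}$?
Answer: $\frac{1067}{3} \approx 355.67$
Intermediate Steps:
$m{\left(T,U \right)} = \frac{U + U \left(2 + T\right)}{-4 + T}$
$m{\left(13,5 \right)} 39 + 9 = \frac{5 \left(3 + 13\right)}{-4 + 13} \cdot 39 + 9 = 5 \cdot \frac{1}{9} \cdot 16 \cdot 39 + 9 = \frac{80}{9} \cdot 39 + 9 = \frac{1040}{3} + 9 = \frac{1067}{3}$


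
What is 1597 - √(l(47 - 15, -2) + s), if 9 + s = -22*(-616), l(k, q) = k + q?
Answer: 1597 - 7*√277 ≈ 1480.5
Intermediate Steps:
s = 13543 (s = -9 - 22*(-616) = -9 + 13552 = 13543)
1597 - √(l(47 - 15, -2) + s) = 1597 - √(((47 - 15) - 2) + 13543) = 1597 - √((32 - 2) + 13543) = 1597 - √(30 + 13543) = 1597 - √13573 = 1597 - 7*√277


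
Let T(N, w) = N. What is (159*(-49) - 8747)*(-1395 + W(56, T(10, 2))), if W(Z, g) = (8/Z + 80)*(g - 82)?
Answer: 829496466/7 ≈ 1.1850e+8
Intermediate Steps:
W(Z, g) = (-82 + g)*(80 + 8/Z) (W(Z, g) = (80 + 8/Z)*(-82 + g) = (-82 + g)*(80 + 8/Z))
(159*(-49) - 8747)*(-1395 + W(56, T(10, 2))) = (159*(-49) - 8747)*(-1395 + 8*(-82 + 10 + 10*56*(-82 + 10))/56) = (-7791 - 8747)*(-1395 + 8*(1/56)*(-82 + 10 + 10*56*(-72))) = -16538*(-1395 + 8*(1/56)*(-82 + 10 - 40320)) = -16538*(-1395 + 8*(1/56)*(-40392)) = -16538*(-1395 - 40392/7) = -16538*(-50157/7) = 829496466/7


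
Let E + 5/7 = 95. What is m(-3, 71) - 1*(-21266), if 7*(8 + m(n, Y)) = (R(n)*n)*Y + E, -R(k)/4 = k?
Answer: 1024410/49 ≈ 20906.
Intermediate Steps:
E = 660/7 (E = -5/7 + 95 = 660/7 ≈ 94.286)
R(k) = -4*k
m(n, Y) = 268/49 - 4*Y*n²/7 (m(n, Y) = -8 + (((-4*n)*n)*Y + 660/7)/7 = -8 + ((-4*n²)*Y + 660/7)/7 = -8 + (-4*Y*n² + 660/7)/7 = -8 + (660/7 - 4*Y*n²)/7 = -8 + (660/49 - 4*Y*n²/7) = 268/49 - 4*Y*n²/7)
m(-3, 71) - 1*(-21266) = (268/49 - 4/7*71*(-3)²) - 1*(-21266) = (268/49 - 4/7*71*9) + 21266 = (268/49 - 2556/7) + 21266 = -17624/49 + 21266 = 1024410/49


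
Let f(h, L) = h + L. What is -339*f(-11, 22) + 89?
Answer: -3640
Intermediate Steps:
f(h, L) = L + h
-339*f(-11, 22) + 89 = -339*(22 - 11) + 89 = -339*11 + 89 = -3729 + 89 = -3640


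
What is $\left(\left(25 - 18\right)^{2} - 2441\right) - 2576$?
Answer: $-4968$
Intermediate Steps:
$\left(\left(25 - 18\right)^{2} - 2441\right) - 2576 = \left(7^{2} - 2441\right) - 2576 = \left(49 - 2441\right) - 2576 = -2392 - 2576 = -4968$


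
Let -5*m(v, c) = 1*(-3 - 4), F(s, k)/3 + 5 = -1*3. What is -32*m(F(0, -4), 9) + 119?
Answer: 371/5 ≈ 74.200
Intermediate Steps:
F(s, k) = -24 (F(s, k) = -15 + 3*(-1*3) = -15 + 3*(-3) = -15 - 9 = -24)
m(v, c) = 7/5 (m(v, c) = -(-3 - 4)/5 = -(-7)/5 = -⅕*(-7) = 7/5)
-32*m(F(0, -4), 9) + 119 = -32*7/5 + 119 = -224/5 + 119 = 371/5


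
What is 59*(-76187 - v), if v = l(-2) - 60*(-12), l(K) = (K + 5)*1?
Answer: -4537690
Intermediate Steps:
l(K) = 5 + K (l(K) = (5 + K)*1 = 5 + K)
v = 723 (v = (5 - 2) - 60*(-12) = 3 + 720 = 723)
59*(-76187 - v) = 59*(-76187 - 1*723) = 59*(-76187 - 723) = 59*(-76910) = -4537690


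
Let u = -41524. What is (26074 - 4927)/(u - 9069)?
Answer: -21147/50593 ≈ -0.41798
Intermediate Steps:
(26074 - 4927)/(u - 9069) = (26074 - 4927)/(-41524 - 9069) = 21147/(-50593) = 21147*(-1/50593) = -21147/50593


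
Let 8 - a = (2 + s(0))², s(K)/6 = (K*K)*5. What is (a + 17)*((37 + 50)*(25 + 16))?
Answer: 74907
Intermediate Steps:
s(K) = 30*K² (s(K) = 6*((K*K)*5) = 6*(K²*5) = 6*(5*K²) = 30*K²)
a = 4 (a = 8 - (2 + 30*0²)² = 8 - (2 + 30*0)² = 8 - (2 + 0)² = 8 - 1*2² = 8 - 1*4 = 8 - 4 = 4)
(a + 17)*((37 + 50)*(25 + 16)) = (4 + 17)*((37 + 50)*(25 + 16)) = 21*(87*41) = 21*3567 = 74907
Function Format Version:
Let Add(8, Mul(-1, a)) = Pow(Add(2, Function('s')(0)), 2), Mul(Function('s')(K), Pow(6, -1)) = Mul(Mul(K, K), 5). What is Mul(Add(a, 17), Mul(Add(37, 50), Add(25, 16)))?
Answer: 74907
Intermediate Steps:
Function('s')(K) = Mul(30, Pow(K, 2)) (Function('s')(K) = Mul(6, Mul(Mul(K, K), 5)) = Mul(6, Mul(Pow(K, 2), 5)) = Mul(6, Mul(5, Pow(K, 2))) = Mul(30, Pow(K, 2)))
a = 4 (a = Add(8, Mul(-1, Pow(Add(2, Mul(30, Pow(0, 2))), 2))) = Add(8, Mul(-1, Pow(Add(2, Mul(30, 0)), 2))) = Add(8, Mul(-1, Pow(Add(2, 0), 2))) = Add(8, Mul(-1, Pow(2, 2))) = Add(8, Mul(-1, 4)) = Add(8, -4) = 4)
Mul(Add(a, 17), Mul(Add(37, 50), Add(25, 16))) = Mul(Add(4, 17), Mul(Add(37, 50), Add(25, 16))) = Mul(21, Mul(87, 41)) = Mul(21, 3567) = 74907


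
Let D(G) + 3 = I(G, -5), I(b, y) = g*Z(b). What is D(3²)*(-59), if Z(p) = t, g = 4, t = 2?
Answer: -295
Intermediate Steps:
Z(p) = 2
I(b, y) = 8 (I(b, y) = 4*2 = 8)
D(G) = 5 (D(G) = -3 + 8 = 5)
D(3²)*(-59) = 5*(-59) = -295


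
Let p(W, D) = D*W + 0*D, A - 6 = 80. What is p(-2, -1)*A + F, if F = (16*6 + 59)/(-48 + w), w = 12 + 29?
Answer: 1049/7 ≈ 149.86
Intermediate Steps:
A = 86 (A = 6 + 80 = 86)
p(W, D) = D*W (p(W, D) = D*W + 0 = D*W)
w = 41
F = -155/7 (F = (16*6 + 59)/(-48 + 41) = (96 + 59)/(-7) = 155*(-⅐) = -155/7 ≈ -22.143)
p(-2, -1)*A + F = -1*(-2)*86 - 155/7 = 2*86 - 155/7 = 172 - 155/7 = 1049/7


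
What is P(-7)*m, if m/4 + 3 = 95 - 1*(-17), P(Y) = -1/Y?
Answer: 436/7 ≈ 62.286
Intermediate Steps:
m = 436 (m = -12 + 4*(95 - 1*(-17)) = -12 + 4*(95 + 17) = -12 + 4*112 = -12 + 448 = 436)
P(-7)*m = -1/(-7)*436 = -1*(-⅐)*436 = (⅐)*436 = 436/7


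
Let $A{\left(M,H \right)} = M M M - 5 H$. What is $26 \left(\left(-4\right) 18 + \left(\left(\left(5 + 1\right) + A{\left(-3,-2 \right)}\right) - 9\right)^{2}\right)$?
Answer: $8528$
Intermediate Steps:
$A{\left(M,H \right)} = M^{3} - 5 H$ ($A{\left(M,H \right)} = M^{2} M - 5 H = M^{3} - 5 H$)
$26 \left(\left(-4\right) 18 + \left(\left(\left(5 + 1\right) + A{\left(-3,-2 \right)}\right) - 9\right)^{2}\right) = 26 \left(\left(-4\right) 18 + \left(\left(\left(5 + 1\right) + \left(\left(-3\right)^{3} - -10\right)\right) - 9\right)^{2}\right) = 26 \left(-72 + \left(\left(6 + \left(-27 + 10\right)\right) - 9\right)^{2}\right) = 26 \left(-72 + \left(\left(6 - 17\right) - 9\right)^{2}\right) = 26 \left(-72 + \left(-11 - 9\right)^{2}\right) = 26 \left(-72 + \left(-20\right)^{2}\right) = 26 \left(-72 + 400\right) = 26 \cdot 328 = 8528$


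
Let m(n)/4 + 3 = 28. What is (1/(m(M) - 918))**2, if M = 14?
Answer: 1/669124 ≈ 1.4945e-6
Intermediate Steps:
m(n) = 100 (m(n) = -12 + 4*28 = -12 + 112 = 100)
(1/(m(M) - 918))**2 = (1/(100 - 918))**2 = (1/(-818))**2 = (-1/818)**2 = 1/669124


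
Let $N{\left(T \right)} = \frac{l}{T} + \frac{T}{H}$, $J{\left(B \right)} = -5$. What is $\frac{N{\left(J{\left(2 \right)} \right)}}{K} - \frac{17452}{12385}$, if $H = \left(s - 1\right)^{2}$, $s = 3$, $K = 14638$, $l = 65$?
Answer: $- \frac{1022555449}{725166520} \approx -1.4101$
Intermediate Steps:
$H = 4$ ($H = \left(3 - 1\right)^{2} = 2^{2} = 4$)
$N{\left(T \right)} = \frac{65}{T} + \frac{T}{4}$
$\frac{N{\left(J{\left(2 \right)} \right)}}{K} - \frac{17452}{12385} = \frac{\frac{65}{-5} + \frac{1}{4} \left(-5\right)}{14638} - \frac{17452}{12385} = \left(65 \left(- \frac{1}{5}\right) - \frac{5}{4}\right) \frac{1}{14638} - \frac{17452}{12385} = \left(-13 - \frac{5}{4}\right) \frac{1}{14638} - \frac{17452}{12385} = \left(- \frac{57}{4}\right) \frac{1}{14638} - \frac{17452}{12385} = - \frac{57}{58552} - \frac{17452}{12385} = - \frac{1022555449}{725166520}$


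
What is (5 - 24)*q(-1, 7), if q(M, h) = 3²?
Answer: -171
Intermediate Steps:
q(M, h) = 9
(5 - 24)*q(-1, 7) = (5 - 24)*9 = -19*9 = -171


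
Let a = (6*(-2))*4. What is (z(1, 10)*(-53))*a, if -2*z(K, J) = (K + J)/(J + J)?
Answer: -3498/5 ≈ -699.60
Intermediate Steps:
a = -48 (a = -12*4 = -48)
z(K, J) = -(J + K)/(4*J) (z(K, J) = -(K + J)/(2*(J + J)) = -(J + K)/(2*(2*J)) = -(J + K)*1/(2*J)/2 = -(J + K)/(4*J))
(z(1, 10)*(-53))*a = (((¼)*(-1*10 - 1*1)/10)*(-53))*(-48) = (((¼)*(⅒)*(-10 - 1))*(-53))*(-48) = (((¼)*(⅒)*(-11))*(-53))*(-48) = -11/40*(-53)*(-48) = (583/40)*(-48) = -3498/5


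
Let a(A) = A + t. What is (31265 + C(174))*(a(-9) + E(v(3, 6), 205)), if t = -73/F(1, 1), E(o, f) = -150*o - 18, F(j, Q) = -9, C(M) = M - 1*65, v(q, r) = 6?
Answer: -28829220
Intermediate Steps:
C(M) = -65 + M (C(M) = M - 65 = -65 + M)
E(o, f) = -18 - 150*o
t = 73/9 (t = -73/(-9) = -73*(-⅑) = 73/9 ≈ 8.1111)
a(A) = 73/9 + A (a(A) = A + 73/9 = 73/9 + A)
(31265 + C(174))*(a(-9) + E(v(3, 6), 205)) = (31265 + (-65 + 174))*((73/9 - 9) + (-18 - 150*6)) = (31265 + 109)*(-8/9 + (-18 - 900)) = 31374*(-8/9 - 918) = 31374*(-8270/9) = -28829220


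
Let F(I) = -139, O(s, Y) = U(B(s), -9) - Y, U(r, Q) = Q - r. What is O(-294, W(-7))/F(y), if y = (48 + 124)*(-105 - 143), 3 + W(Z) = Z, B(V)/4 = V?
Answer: -1177/139 ≈ -8.4676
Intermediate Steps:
B(V) = 4*V
W(Z) = -3 + Z
O(s, Y) = -9 - Y - 4*s (O(s, Y) = (-9 - 4*s) - Y = -9 - Y - 4*s)
y = -42656 (y = 172*(-248) = -42656)
O(-294, W(-7))/F(y) = (-9 - (-3 - 7) - 4*(-294))/(-139) = (-9 - 1*(-10) + 1176)*(-1/139) = (-9 + 10 + 1176)*(-1/139) = 1177*(-1/139) = -1177/139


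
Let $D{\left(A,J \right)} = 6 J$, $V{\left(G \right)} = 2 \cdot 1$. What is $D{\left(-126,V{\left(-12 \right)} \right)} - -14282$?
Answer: $14294$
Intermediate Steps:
$V{\left(G \right)} = 2$
$D{\left(-126,V{\left(-12 \right)} \right)} - -14282 = 6 \cdot 2 - -14282 = 12 + 14282 = 14294$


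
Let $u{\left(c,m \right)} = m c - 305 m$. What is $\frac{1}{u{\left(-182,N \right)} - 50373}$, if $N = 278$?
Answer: $- \frac{1}{185759} \approx -5.3833 \cdot 10^{-6}$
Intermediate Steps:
$u{\left(c,m \right)} = - 305 m + c m$ ($u{\left(c,m \right)} = c m - 305 m = - 305 m + c m$)
$\frac{1}{u{\left(-182,N \right)} - 50373} = \frac{1}{278 \left(-305 - 182\right) - 50373} = \frac{1}{278 \left(-487\right) - 50373} = \frac{1}{-135386 - 50373} = \frac{1}{-185759} = - \frac{1}{185759}$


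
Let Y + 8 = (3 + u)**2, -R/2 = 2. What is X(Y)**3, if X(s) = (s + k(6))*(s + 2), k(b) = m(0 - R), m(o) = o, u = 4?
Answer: 7245075375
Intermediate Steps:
R = -4 (R = -2*2 = -4)
Y = 41 (Y = -8 + (3 + 4)**2 = -8 + 7**2 = -8 + 49 = 41)
k(b) = 4 (k(b) = 0 - 1*(-4) = 0 + 4 = 4)
X(s) = (2 + s)*(4 + s) (X(s) = (s + 4)*(s + 2) = (4 + s)*(2 + s) = (2 + s)*(4 + s))
X(Y)**3 = (8 + 41**2 + 6*41)**3 = (8 + 1681 + 246)**3 = 1935**3 = 7245075375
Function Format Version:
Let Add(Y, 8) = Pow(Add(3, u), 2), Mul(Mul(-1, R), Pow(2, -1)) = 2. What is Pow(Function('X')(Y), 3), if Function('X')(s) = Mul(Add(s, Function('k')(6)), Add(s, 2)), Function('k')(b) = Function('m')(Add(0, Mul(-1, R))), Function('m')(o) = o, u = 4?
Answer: 7245075375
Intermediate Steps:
R = -4 (R = Mul(-2, 2) = -4)
Y = 41 (Y = Add(-8, Pow(Add(3, 4), 2)) = Add(-8, Pow(7, 2)) = Add(-8, 49) = 41)
Function('k')(b) = 4 (Function('k')(b) = Add(0, Mul(-1, -4)) = Add(0, 4) = 4)
Function('X')(s) = Mul(Add(2, s), Add(4, s)) (Function('X')(s) = Mul(Add(s, 4), Add(s, 2)) = Mul(Add(4, s), Add(2, s)) = Mul(Add(2, s), Add(4, s)))
Pow(Function('X')(Y), 3) = Pow(Add(8, Pow(41, 2), Mul(6, 41)), 3) = Pow(Add(8, 1681, 246), 3) = Pow(1935, 3) = 7245075375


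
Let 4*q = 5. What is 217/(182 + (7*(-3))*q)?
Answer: 124/89 ≈ 1.3933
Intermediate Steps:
q = 5/4 (q = (¼)*5 = 5/4 ≈ 1.2500)
217/(182 + (7*(-3))*q) = 217/(182 + (7*(-3))*(5/4)) = 217/(182 - 21*5/4) = 217/(182 - 105/4) = 217/(623/4) = (4/623)*217 = 124/89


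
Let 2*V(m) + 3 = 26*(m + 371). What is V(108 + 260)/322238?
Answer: 19211/644476 ≈ 0.029809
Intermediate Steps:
V(m) = 9643/2 + 13*m (V(m) = -3/2 + (26*(m + 371))/2 = -3/2 + (26*(371 + m))/2 = -3/2 + (9646 + 26*m)/2 = -3/2 + (4823 + 13*m) = 9643/2 + 13*m)
V(108 + 260)/322238 = (9643/2 + 13*(108 + 260))/322238 = (9643/2 + 13*368)*(1/322238) = (9643/2 + 4784)*(1/322238) = (19211/2)*(1/322238) = 19211/644476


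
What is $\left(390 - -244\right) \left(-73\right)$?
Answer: $-46282$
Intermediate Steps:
$\left(390 - -244\right) \left(-73\right) = \left(390 + 244\right) \left(-73\right) = 634 \left(-73\right) = -46282$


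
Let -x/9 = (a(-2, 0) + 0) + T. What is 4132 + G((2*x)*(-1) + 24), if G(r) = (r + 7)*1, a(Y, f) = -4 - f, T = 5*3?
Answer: 4361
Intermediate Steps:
T = 15
x = -99 (x = -9*(((-4 - 1*0) + 0) + 15) = -9*(((-4 + 0) + 0) + 15) = -9*((-4 + 0) + 15) = -9*(-4 + 15) = -9*11 = -99)
G(r) = 7 + r (G(r) = (7 + r)*1 = 7 + r)
4132 + G((2*x)*(-1) + 24) = 4132 + (7 + ((2*(-99))*(-1) + 24)) = 4132 + (7 + (-198*(-1) + 24)) = 4132 + (7 + (198 + 24)) = 4132 + (7 + 222) = 4132 + 229 = 4361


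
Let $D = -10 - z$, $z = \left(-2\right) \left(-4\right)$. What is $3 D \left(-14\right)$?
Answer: $756$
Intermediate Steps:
$z = 8$
$D = -18$ ($D = -10 - 8 = -18$)
$3 D \left(-14\right) = 3 \left(-18\right) \left(-14\right) = \left(-54\right) \left(-14\right) = 756$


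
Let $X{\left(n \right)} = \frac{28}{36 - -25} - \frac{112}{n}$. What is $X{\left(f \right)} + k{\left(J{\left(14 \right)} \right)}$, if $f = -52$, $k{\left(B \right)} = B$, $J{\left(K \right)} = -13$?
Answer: $- \frac{8237}{793} \approx -10.387$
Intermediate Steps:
$X{\left(n \right)} = \frac{28}{61} - \frac{112}{n}$ ($X{\left(n \right)} = \frac{28}{36 + 25} - \frac{112}{n} = \frac{28}{61} - \frac{112}{n}$)
$X{\left(f \right)} + k{\left(J{\left(14 \right)} \right)} = \left(\frac{28}{61} - \frac{112}{-52}\right) - 13 = \left(\frac{28}{61} - - \frac{28}{13}\right) - 13 = \left(\frac{28}{61} + \frac{28}{13}\right) - 13 = \frac{2072}{793} - 13 = - \frac{8237}{793}$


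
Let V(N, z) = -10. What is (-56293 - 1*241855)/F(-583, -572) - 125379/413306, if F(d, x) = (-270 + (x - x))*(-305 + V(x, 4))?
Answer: -66944920619/17575837650 ≈ -3.8089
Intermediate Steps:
F(d, x) = 85050 (F(d, x) = (-270 + (x - x))*(-305 - 10) = (-270 + 0)*(-315) = -270*(-315) = 85050)
(-56293 - 1*241855)/F(-583, -572) - 125379/413306 = (-56293 - 1*241855)/85050 - 125379/413306 = (-56293 - 241855)*(1/85050) - 125379*1/413306 = -298148*1/85050 - 125379/413306 = -149074/42525 - 125379/413306 = -66944920619/17575837650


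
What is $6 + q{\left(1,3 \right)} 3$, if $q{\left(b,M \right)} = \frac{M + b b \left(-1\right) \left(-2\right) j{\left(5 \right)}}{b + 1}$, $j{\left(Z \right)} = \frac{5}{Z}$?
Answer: $\frac{27}{2} \approx 13.5$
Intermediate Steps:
$q{\left(b,M \right)} = \frac{M + 2 b^{2}}{1 + b}$ ($q{\left(b,M \right)} = \frac{M + b b \left(-1\right) \left(-2\right) \frac{5}{5}}{b + 1} = \frac{M + b - b \left(-2\right) 5 \cdot \frac{1}{5}}{1 + b} = \frac{M + b 2 b 1}{1 + b} = \frac{M + 2 b^{2} \cdot 1}{1 + b} = \frac{M + 2 b^{2}}{1 + b}$)
$6 + q{\left(1,3 \right)} 3 = 6 + \frac{3 + 2 \cdot 1^{2}}{1 + 1} \cdot 3 = 6 + \frac{3 + 2 \cdot 1}{2} \cdot 3 = 6 + \frac{3 + 2}{2} \cdot 3 = 6 + \frac{1}{2} \cdot 5 \cdot 3 = 6 + \frac{5}{2} \cdot 3 = 6 + \frac{15}{2} = \frac{27}{2}$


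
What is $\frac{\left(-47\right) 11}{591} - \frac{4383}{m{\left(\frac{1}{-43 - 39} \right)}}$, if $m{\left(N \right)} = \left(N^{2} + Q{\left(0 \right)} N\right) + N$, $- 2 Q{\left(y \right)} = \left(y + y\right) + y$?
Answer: $\frac{645092285}{1773} \approx 3.6384 \cdot 10^{5}$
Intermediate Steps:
$Q{\left(y \right)} = - \frac{3 y}{2}$ ($Q{\left(y \right)} = - \frac{\left(y + y\right) + y}{2} = - \frac{2 y + y}{2} = - \frac{3 y}{2}$)
$m{\left(N \right)} = N + N^{2}$ ($m{\left(N \right)} = \left(N^{2} + \left(- \frac{3}{2}\right) 0 N\right) + N = \left(N^{2} + 0 N\right) + N = \left(N^{2} + 0\right) + N = N^{2} + N = N + N^{2}$)
$\frac{\left(-47\right) 11}{591} - \frac{4383}{m{\left(\frac{1}{-43 - 39} \right)}} = \frac{\left(-47\right) 11}{591} - \frac{4383}{\frac{1}{-43 - 39} \left(1 + \frac{1}{-43 - 39}\right)} = \left(-517\right) \frac{1}{591} - \frac{4383}{\frac{1}{-82} \left(1 + \frac{1}{-82}\right)} = - \frac{517}{591} - \frac{4383}{\left(- \frac{1}{82}\right) \left(1 - \frac{1}{82}\right)} = - \frac{517}{591} - \frac{4383}{\left(- \frac{1}{82}\right) \frac{81}{82}} = - \frac{517}{591} - \frac{4383}{- \frac{81}{6724}} = - \frac{517}{591} - - \frac{3274588}{9} = - \frac{517}{591} + \frac{3274588}{9} = \frac{645092285}{1773}$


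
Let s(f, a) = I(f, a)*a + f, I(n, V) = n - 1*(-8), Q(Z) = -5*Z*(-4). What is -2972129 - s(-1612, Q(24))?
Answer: -2200597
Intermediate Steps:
Q(Z) = 20*Z
I(n, V) = 8 + n (I(n, V) = n + 8 = 8 + n)
s(f, a) = f + a*(8 + f) (s(f, a) = (8 + f)*a + f = a*(8 + f) + f = f + a*(8 + f))
-2972129 - s(-1612, Q(24)) = -2972129 - (-1612 + (20*24)*(8 - 1612)) = -2972129 - (-1612 + 480*(-1604)) = -2972129 - (-1612 - 769920) = -2972129 - 1*(-771532) = -2972129 + 771532 = -2200597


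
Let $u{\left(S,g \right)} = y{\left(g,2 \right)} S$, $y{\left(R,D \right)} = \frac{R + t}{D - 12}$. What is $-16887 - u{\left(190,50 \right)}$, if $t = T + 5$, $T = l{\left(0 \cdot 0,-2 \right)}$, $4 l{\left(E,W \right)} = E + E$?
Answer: $-15842$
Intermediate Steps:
$l{\left(E,W \right)} = \frac{E}{2}$ ($l{\left(E,W \right)} = \frac{E + E}{4} = \frac{2 E}{4} = \frac{E}{2}$)
$T = 0$ ($T = \frac{0 \cdot 0}{2} = \frac{1}{2} \cdot 0 = 0$)
$t = 5$ ($t = 0 + 5 = 5$)
$y{\left(R,D \right)} = \frac{5 + R}{-12 + D}$ ($y{\left(R,D \right)} = \frac{R + 5}{D - 12} = \frac{5 + R}{-12 + D}$)
$u{\left(S,g \right)} = S \left(- \frac{1}{2} - \frac{g}{10}\right)$ ($u{\left(S,g \right)} = \frac{5 + g}{-12 + 2} S = \frac{5 + g}{-10} S = - \frac{5 + g}{10} S = \left(- \frac{1}{2} - \frac{g}{10}\right) S = S \left(- \frac{1}{2} - \frac{g}{10}\right)$)
$-16887 - u{\left(190,50 \right)} = -16887 - \left(- \frac{1}{10}\right) 190 \left(5 + 50\right) = -16887 - \left(- \frac{1}{10}\right) 190 \cdot 55 = -16887 - -1045 = -16887 + 1045 = -15842$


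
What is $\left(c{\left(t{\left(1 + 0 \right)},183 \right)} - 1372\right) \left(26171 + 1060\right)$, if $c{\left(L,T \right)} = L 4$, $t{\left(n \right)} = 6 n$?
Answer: $-36707388$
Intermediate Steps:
$c{\left(L,T \right)} = 4 L$
$\left(c{\left(t{\left(1 + 0 \right)},183 \right)} - 1372\right) \left(26171 + 1060\right) = \left(4 \cdot 6 \left(1 + 0\right) - 1372\right) \left(26171 + 1060\right) = \left(4 \cdot 6 \cdot 1 - 1372\right) 27231 = \left(4 \cdot 6 - 1372\right) 27231 = \left(24 - 1372\right) 27231 = \left(-1348\right) 27231 = -36707388$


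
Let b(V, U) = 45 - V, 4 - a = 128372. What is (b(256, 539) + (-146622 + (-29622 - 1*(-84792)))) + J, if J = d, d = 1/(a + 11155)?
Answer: -10744095220/117213 ≈ -91663.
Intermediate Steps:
a = -128368 (a = 4 - 1*128372 = 4 - 128372 = -128368)
d = -1/117213 (d = 1/(-128368 + 11155) = 1/(-117213) = -1/117213 ≈ -8.5315e-6)
J = -1/117213 ≈ -8.5315e-6
(b(256, 539) + (-146622 + (-29622 - 1*(-84792)))) + J = ((45 - 1*256) + (-146622 + (-29622 - 1*(-84792)))) - 1/117213 = ((45 - 256) + (-146622 + (-29622 + 84792))) - 1/117213 = (-211 + (-146622 + 55170)) - 1/117213 = (-211 - 91452) - 1/117213 = -91663 - 1/117213 = -10744095220/117213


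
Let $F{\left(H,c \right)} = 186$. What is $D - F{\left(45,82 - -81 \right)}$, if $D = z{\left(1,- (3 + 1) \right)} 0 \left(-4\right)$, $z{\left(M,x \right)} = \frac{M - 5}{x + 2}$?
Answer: $-186$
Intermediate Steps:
$z{\left(M,x \right)} = \frac{-5 + M}{2 + x}$
$D = 0$ ($D = \frac{-5 + 1}{2 - \left(3 + 1\right)} 0 \left(-4\right) = \frac{1}{2 - 4} \left(-4\right) 0 \left(-4\right) = \frac{1}{-2} \left(-4\right) 0 \left(-4\right) = \left(- \frac{1}{2}\right) \left(-4\right) 0 \left(-4\right) = 2 \cdot 0 \left(-4\right) = 0 \left(-4\right) = 0$)
$D - F{\left(45,82 - -81 \right)} = 0 - 186 = -186$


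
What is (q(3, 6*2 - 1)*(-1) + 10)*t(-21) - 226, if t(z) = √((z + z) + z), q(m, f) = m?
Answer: -226 + 21*I*√7 ≈ -226.0 + 55.561*I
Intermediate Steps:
t(z) = √3*√z (t(z) = √(2*z + z) = √(3*z) = √3*√z)
(q(3, 6*2 - 1)*(-1) + 10)*t(-21) - 226 = (3*(-1) + 10)*(√3*√(-21)) - 226 = (-3 + 10)*(√3*(I*√21)) - 226 = 7*(3*I*√7) - 226 = 21*I*√7 - 226 = -226 + 21*I*√7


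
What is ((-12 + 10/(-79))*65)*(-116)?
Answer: 7223320/79 ≈ 91434.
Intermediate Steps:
((-12 + 10/(-79))*65)*(-116) = ((-12 + 10*(-1/79))*65)*(-116) = ((-12 - 10/79)*65)*(-116) = -958/79*65*(-116) = -62270/79*(-116) = 7223320/79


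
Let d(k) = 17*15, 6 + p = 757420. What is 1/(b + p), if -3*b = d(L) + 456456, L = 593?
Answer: 1/605177 ≈ 1.6524e-6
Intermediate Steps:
p = 757414 (p = -6 + 757420 = 757414)
d(k) = 255
b = -152237 (b = -(255 + 456456)/3 = -1/3*456711 = -152237)
1/(b + p) = 1/(-152237 + 757414) = 1/605177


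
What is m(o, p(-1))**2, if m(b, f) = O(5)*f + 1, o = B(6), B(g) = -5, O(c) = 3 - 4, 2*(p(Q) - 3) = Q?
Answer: 9/4 ≈ 2.2500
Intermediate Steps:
p(Q) = 3 + Q/2
O(c) = -1
o = -5
m(b, f) = 1 - f (m(b, f) = -f + 1 = 1 - f)
m(o, p(-1))**2 = (1 - (3 + (1/2)*(-1)))**2 = (1 - (3 - 1/2))**2 = (1 - 1*5/2)**2 = (1 - 5/2)**2 = (-3/2)**2 = 9/4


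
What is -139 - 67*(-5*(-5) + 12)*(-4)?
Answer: 9777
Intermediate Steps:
-139 - 67*(-5*(-5) + 12)*(-4) = -139 - 67*(25 + 12)*(-4) = -139 - 2479*(-4) = -139 - 67*(-148) = -139 + 9916 = 9777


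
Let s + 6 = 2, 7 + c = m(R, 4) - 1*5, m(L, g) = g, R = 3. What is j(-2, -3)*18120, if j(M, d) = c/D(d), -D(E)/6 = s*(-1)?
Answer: 6040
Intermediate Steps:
c = -8 (c = -7 + (4 - 1*5) = -7 + (4 - 5) = -7 - 1 = -8)
s = -4 (s = -6 + 2 = -4)
D(E) = -24 (D(E) = -(-24)*(-1) = -6*4 = -24)
j(M, d) = ⅓ (j(M, d) = -8/(-24) = -8*(-1/24) = ⅓)
j(-2, -3)*18120 = (⅓)*18120 = 6040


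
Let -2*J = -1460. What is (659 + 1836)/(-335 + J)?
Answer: 499/79 ≈ 6.3165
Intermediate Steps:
J = 730 (J = -1/2*(-1460) = 730)
(659 + 1836)/(-335 + J) = (659 + 1836)/(-335 + 730) = 2495/395 = 2495*(1/395) = 499/79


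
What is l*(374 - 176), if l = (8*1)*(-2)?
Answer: -3168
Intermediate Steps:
l = -16 (l = 8*(-2) = -16)
l*(374 - 176) = -16*(374 - 176) = -16*198 = -3168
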